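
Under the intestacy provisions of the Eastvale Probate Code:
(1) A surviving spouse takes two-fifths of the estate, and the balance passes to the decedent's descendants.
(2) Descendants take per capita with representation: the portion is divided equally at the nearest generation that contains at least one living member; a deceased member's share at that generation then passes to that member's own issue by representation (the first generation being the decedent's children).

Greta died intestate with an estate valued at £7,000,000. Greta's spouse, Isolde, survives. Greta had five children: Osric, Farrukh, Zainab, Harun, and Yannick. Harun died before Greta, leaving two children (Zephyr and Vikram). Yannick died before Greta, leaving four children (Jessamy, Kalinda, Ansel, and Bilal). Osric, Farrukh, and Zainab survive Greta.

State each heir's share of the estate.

Isolde takes two-fifths of £7,000,000 = £2,800,000. The remaining £4,200,000 passes to the descendants.
The descendants' portion (£4,200,000) is divided into 5 shares of £840,000: Osric, Farrukh, and Zainab each take £840,000; Harun's £840,000 share passes to Harun's issue; Yannick's £840,000 share passes to Yannick's issue.
Harun's share (£840,000) is divided into 2 shares of £420,000: Zephyr and Vikram each take £420,000.
Yannick's share (£840,000) is divided into 4 shares of £210,000: Jessamy, Kalinda, Ansel, and Bilal each take £210,000.

Isolde: £2,800,000; Osric: £840,000; Farrukh: £840,000; Zainab: £840,000; Zephyr: £420,000; Vikram: £420,000; Jessamy: £210,000; Kalinda: £210,000; Ansel: £210,000; Bilal: £210,000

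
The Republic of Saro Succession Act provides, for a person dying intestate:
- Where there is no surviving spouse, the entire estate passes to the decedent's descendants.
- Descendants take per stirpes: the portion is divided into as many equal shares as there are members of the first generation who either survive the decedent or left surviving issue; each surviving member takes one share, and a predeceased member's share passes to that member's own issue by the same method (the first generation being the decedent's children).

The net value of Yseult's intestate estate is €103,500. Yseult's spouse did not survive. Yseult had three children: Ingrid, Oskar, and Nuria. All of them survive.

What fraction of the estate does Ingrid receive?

Ingrid receives 1/3 of the estate.

The entire €103,500 passes to the descendants.
That amount (€103,500) is divided into 3 shares of €34,500: Ingrid, Oskar, and Nuria each take €34,500.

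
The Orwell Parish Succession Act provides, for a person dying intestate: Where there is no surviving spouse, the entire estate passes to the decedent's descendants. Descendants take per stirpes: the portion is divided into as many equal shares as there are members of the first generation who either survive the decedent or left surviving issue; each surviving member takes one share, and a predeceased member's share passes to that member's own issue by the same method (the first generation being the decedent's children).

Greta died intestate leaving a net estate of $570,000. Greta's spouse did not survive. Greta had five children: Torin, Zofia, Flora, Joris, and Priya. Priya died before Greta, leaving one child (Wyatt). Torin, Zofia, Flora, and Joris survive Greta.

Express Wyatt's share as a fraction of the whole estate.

Wyatt receives 1/5 of the estate.

The entire $570,000 passes to the descendants.
That amount ($570,000) is divided into 5 shares of $114,000: Torin, Zofia, Flora, and Joris each take $114,000; Priya's $114,000 share passes to Priya's issue.
Priya's share ($114,000) passes entirely to Wyatt.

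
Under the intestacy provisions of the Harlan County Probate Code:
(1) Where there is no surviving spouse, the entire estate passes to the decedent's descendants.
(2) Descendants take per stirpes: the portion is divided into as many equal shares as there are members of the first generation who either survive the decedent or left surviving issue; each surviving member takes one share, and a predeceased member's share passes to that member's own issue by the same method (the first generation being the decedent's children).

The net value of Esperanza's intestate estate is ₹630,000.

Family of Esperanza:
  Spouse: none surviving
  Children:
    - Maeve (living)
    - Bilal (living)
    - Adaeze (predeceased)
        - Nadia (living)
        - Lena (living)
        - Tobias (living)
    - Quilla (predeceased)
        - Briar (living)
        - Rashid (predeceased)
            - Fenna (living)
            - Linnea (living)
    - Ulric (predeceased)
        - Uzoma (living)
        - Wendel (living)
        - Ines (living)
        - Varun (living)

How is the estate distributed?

The entire ₹630,000 passes to the descendants.
That amount (₹630,000) is divided into 5 shares of ₹126,000: Maeve and Bilal each take ₹126,000; Adaeze's ₹126,000 share passes to Adaeze's issue; Quilla's ₹126,000 share passes to Quilla's issue; Ulric's ₹126,000 share passes to Ulric's issue.
Adaeze's share (₹126,000) is divided into 3 shares of ₹42,000: Nadia, Lena, and Tobias each take ₹42,000.
Quilla's share (₹126,000) is divided into 2 shares of ₹63,000: Briar takes ₹63,000; Rashid's ₹63,000 share passes to Rashid's issue.
Rashid's share (₹63,000) is divided into 2 shares of ₹31,500: Fenna and Linnea each take ₹31,500.
Ulric's share (₹126,000) is divided into 4 shares of ₹31,500: Uzoma, Wendel, Ines, and Varun each take ₹31,500.

Maeve: ₹126,000; Bilal: ₹126,000; Nadia: ₹42,000; Lena: ₹42,000; Tobias: ₹42,000; Briar: ₹63,000; Fenna: ₹31,500; Linnea: ₹31,500; Uzoma: ₹31,500; Wendel: ₹31,500; Ines: ₹31,500; Varun: ₹31,500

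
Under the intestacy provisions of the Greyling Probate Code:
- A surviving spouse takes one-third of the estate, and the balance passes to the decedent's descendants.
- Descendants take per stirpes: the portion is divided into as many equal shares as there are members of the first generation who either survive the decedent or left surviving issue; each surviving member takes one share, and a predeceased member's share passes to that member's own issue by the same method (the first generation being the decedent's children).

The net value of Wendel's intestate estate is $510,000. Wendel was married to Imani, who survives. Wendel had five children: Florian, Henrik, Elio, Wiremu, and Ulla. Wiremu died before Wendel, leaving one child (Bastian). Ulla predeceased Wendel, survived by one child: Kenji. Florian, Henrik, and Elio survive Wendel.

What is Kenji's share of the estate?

Kenji receives $68,000.

Imani takes one-third of $510,000 = $170,000. The remaining $340,000 passes to the descendants.
The descendants' portion ($340,000) is divided into 5 shares of $68,000: Florian, Henrik, and Elio each take $68,000; Wiremu's $68,000 share passes to Wiremu's issue; Ulla's $68,000 share passes to Ulla's issue.
Wiremu's share ($68,000) passes entirely to Bastian.
Ulla's share ($68,000) passes entirely to Kenji.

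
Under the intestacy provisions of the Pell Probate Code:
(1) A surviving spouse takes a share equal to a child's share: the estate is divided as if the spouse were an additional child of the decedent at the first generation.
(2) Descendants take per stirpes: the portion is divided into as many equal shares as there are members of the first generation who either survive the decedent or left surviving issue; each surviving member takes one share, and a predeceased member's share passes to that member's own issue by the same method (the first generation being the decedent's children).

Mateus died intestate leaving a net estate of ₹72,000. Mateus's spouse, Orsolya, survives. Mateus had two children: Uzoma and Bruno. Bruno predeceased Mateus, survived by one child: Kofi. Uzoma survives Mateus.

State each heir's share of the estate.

Orsolya: ₹24,000; Uzoma: ₹24,000; Kofi: ₹24,000

The spouse counts as an additional share at the children's level, so there are 3 primary shares of ₹24,000. Orsolya takes one such share (₹24,000).
The children's combined portion (₹48,000) is divided into 2 shares of ₹24,000: Uzoma takes ₹24,000; Bruno's ₹24,000 share passes to Bruno's issue.
Bruno's share (₹24,000) passes entirely to Kofi.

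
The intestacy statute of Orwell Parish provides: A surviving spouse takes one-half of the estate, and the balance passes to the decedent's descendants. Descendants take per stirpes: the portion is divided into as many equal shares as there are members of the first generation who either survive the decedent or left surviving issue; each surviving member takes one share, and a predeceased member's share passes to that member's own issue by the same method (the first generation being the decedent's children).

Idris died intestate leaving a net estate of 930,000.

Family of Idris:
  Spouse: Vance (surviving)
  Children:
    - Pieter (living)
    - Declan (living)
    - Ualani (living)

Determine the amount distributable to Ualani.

Ualani receives 155,000.

Vance takes one-half of 930,000 = 465,000. The remaining 465,000 passes to the descendants.
The descendants' portion (465,000) is divided into 3 shares of 155,000: Pieter, Declan, and Ualani each take 155,000.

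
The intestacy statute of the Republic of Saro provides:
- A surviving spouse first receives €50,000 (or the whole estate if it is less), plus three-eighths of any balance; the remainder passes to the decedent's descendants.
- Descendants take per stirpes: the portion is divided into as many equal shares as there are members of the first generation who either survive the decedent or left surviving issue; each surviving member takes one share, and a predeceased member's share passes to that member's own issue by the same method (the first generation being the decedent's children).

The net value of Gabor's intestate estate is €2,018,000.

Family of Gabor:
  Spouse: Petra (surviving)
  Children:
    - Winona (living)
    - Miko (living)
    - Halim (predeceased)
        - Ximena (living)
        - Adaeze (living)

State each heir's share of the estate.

Petra: €788,000; Winona: €410,000; Miko: €410,000; Ximena: €205,000; Adaeze: €205,000

Petra first takes €50,000, leaving a balance of €1,968,000. Petra then takes three-eighths of the balance (€738,000), for a total of €788,000. The remaining €1,230,000 passes to the descendants.
The descendants' portion (€1,230,000) is divided into 3 shares of €410,000: Winona and Miko each take €410,000; Halim's €410,000 share passes to Halim's issue.
Halim's share (€410,000) is divided into 2 shares of €205,000: Ximena and Adaeze each take €205,000.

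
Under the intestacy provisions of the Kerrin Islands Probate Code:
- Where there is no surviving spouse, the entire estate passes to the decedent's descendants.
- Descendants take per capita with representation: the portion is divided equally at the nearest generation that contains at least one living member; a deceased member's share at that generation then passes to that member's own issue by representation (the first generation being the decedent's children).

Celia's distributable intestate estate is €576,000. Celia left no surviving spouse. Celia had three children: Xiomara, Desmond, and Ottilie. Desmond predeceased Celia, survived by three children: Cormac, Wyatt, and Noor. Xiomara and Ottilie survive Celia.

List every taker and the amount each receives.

Xiomara: €192,000; Cormac: €64,000; Wyatt: €64,000; Noor: €64,000; Ottilie: €192,000

The entire €576,000 passes to the descendants.
That amount (€576,000) is divided into 3 shares of €192,000: Xiomara and Ottilie each take €192,000; Desmond's €192,000 share passes to Desmond's issue.
Desmond's share (€192,000) is divided into 3 shares of €64,000: Cormac, Wyatt, and Noor each take €64,000.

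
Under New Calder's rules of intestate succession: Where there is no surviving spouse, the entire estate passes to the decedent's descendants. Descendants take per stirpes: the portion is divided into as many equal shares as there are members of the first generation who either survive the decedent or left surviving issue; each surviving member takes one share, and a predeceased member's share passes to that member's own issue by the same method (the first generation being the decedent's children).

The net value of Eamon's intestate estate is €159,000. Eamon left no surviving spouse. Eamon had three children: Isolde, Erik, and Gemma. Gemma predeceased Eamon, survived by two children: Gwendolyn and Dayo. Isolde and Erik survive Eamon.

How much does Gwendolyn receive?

The entire €159,000 passes to the descendants.
That amount (€159,000) is divided into 3 shares of €53,000: Isolde and Erik each take €53,000; Gemma's €53,000 share passes to Gemma's issue.
Gemma's share (€53,000) is divided into 2 shares of €26,500: Gwendolyn and Dayo each take €26,500.

Gwendolyn receives €26,500.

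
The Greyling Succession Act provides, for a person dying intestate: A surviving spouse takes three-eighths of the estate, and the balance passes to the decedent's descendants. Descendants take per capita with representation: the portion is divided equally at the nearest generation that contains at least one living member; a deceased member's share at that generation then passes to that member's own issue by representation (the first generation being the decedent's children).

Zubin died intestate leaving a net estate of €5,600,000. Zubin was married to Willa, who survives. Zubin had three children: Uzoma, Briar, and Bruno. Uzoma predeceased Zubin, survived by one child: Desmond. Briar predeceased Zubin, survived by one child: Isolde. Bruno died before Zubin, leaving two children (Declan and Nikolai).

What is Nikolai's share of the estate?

Willa takes three-eighths of €5,600,000 = €2,100,000. The remaining €3,500,000 passes to the descendants.
No child survives, so the initial division is made at the grandchildren's generation.
The descendants' portion (€3,500,000) is divided into 4 shares of €875,000: Desmond, Isolde, Declan, and Nikolai each take €875,000.

Nikolai receives €875,000.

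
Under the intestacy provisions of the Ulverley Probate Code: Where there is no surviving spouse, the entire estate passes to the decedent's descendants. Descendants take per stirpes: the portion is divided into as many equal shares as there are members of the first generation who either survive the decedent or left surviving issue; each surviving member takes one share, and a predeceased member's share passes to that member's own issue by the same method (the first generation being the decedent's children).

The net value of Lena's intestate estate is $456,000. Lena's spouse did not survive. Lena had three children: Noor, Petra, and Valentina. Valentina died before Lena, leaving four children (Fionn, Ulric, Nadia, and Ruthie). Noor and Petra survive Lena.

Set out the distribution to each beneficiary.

The entire $456,000 passes to the descendants.
That amount ($456,000) is divided into 3 shares of $152,000: Noor and Petra each take $152,000; Valentina's $152,000 share passes to Valentina's issue.
Valentina's share ($152,000) is divided into 4 shares of $38,000: Fionn, Ulric, Nadia, and Ruthie each take $38,000.

Noor: $152,000; Petra: $152,000; Fionn: $38,000; Ulric: $38,000; Nadia: $38,000; Ruthie: $38,000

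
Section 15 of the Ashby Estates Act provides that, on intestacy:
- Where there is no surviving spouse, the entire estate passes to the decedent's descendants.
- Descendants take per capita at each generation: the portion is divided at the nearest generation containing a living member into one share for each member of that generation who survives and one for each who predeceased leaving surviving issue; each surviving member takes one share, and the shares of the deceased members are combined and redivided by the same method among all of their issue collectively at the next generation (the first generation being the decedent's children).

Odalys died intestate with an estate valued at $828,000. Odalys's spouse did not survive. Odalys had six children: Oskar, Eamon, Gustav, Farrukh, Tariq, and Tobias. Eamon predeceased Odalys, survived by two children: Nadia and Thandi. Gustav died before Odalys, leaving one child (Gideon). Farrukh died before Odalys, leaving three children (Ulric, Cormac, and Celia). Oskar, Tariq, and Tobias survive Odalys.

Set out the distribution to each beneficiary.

Oskar: $138,000; Nadia: $69,000; Thandi: $69,000; Gideon: $69,000; Ulric: $69,000; Cormac: $69,000; Celia: $69,000; Tariq: $138,000; Tobias: $138,000

The entire $828,000 passes to the descendants.
That amount ($828,000) is divided at the children's generation into 6 shares of $138,000. Oskar, Tariq, and Tobias each take $138,000. The 3 shares of the deceased (Eamon, Gustav, and Farrukh) are combined into a pool of $414,000.
That pool ($414,000) is divided at the grandchildren's generation equally among Nadia, Thandi, Gideon, Ulric, Cormac, and Celia: $69,000 each.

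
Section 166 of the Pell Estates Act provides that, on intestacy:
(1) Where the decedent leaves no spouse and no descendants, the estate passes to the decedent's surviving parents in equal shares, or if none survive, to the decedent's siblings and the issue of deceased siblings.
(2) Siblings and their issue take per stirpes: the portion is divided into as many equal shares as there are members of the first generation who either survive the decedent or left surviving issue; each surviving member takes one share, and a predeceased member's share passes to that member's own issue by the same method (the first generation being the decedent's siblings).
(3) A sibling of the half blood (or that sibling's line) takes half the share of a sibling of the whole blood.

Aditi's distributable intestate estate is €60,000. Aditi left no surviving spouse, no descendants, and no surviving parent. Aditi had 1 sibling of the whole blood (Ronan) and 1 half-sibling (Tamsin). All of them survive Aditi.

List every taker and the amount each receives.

Ronan: €40,000; Tamsin: €20,000

The entire €60,000 passes to the siblings and their issue.
Counting each half-blood sibling's line as half a unit, there are 3/2 units in €60,000, so one unit is €40,000. Whole-blood lines (Ronan) take €40,000 each; half-blood lines (Tamsin) take €20,000 each.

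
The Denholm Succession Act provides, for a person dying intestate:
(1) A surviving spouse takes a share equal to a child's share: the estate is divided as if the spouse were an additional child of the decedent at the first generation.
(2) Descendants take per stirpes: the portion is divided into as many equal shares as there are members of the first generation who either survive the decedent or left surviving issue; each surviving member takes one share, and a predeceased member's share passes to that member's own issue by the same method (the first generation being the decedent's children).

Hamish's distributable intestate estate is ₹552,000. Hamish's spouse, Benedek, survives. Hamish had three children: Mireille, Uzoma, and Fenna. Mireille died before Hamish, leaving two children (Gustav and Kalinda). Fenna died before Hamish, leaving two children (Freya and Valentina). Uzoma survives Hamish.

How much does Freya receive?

Freya receives ₹69,000.

The spouse counts as an additional share at the children's level, so there are 4 primary shares of ₹138,000. Benedek takes one such share (₹138,000).
The children's combined portion (₹414,000) is divided into 3 shares of ₹138,000: Uzoma takes ₹138,000; Mireille's ₹138,000 share passes to Mireille's issue; Fenna's ₹138,000 share passes to Fenna's issue.
Mireille's share (₹138,000) is divided into 2 shares of ₹69,000: Gustav and Kalinda each take ₹69,000.
Fenna's share (₹138,000) is divided into 2 shares of ₹69,000: Freya and Valentina each take ₹69,000.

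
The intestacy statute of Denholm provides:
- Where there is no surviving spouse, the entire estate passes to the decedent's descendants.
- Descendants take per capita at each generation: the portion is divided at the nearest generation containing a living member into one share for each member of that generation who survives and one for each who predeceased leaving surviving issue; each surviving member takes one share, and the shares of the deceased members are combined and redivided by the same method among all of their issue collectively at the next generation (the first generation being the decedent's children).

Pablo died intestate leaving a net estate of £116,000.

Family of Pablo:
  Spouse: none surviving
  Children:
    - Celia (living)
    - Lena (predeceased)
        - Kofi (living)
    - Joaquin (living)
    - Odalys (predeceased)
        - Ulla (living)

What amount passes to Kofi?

The entire £116,000 passes to the descendants.
That amount (£116,000) is divided at the children's generation into 4 shares of £29,000. Celia and Joaquin each take £29,000. The 2 shares of the deceased (Lena and Odalys) are combined into a pool of £58,000.
That pool (£58,000) is divided at the grandchildren's generation equally among Kofi and Ulla: £29,000 each.

Kofi receives £29,000.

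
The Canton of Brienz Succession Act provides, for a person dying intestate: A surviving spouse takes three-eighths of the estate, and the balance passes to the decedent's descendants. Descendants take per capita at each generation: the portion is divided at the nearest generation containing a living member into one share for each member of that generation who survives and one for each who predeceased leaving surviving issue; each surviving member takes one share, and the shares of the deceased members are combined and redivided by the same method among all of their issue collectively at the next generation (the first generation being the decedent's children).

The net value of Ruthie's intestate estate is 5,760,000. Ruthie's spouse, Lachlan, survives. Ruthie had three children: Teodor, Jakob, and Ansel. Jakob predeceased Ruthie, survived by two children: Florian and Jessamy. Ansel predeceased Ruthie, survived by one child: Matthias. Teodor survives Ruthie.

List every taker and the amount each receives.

Lachlan: 2,160,000; Teodor: 1,200,000; Florian: 800,000; Jessamy: 800,000; Matthias: 800,000

Lachlan takes three-eighths of 5,760,000 = 2,160,000. The remaining 3,600,000 passes to the descendants.
The descendants' portion (3,600,000) is divided at the children's generation into 3 shares of 1,200,000. Teodor takes 1,200,000. The 2 shares of the deceased (Jakob and Ansel) are combined into a pool of 2,400,000.
That pool (2,400,000) is divided at the grandchildren's generation equally among Florian, Jessamy, and Matthias: 800,000 each.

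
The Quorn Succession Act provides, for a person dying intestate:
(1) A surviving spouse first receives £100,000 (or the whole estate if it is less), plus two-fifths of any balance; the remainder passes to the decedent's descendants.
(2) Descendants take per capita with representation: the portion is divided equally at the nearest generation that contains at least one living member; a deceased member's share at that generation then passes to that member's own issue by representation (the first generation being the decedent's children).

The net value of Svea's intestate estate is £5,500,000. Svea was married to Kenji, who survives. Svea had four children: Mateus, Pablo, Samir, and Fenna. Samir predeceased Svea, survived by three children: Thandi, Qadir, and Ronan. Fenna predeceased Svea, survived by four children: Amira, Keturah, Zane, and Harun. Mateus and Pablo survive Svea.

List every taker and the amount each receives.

Kenji first takes £100,000, leaving a balance of £5,400,000. Kenji then takes two-fifths of the balance (£2,160,000), for a total of £2,260,000. The remaining £3,240,000 passes to the descendants.
The descendants' portion (£3,240,000) is divided into 4 shares of £810,000: Mateus and Pablo each take £810,000; Samir's £810,000 share passes to Samir's issue; Fenna's £810,000 share passes to Fenna's issue.
Samir's share (£810,000) is divided into 3 shares of £270,000: Thandi, Qadir, and Ronan each take £270,000.
Fenna's share (£810,000) is divided into 4 shares of £202,500: Amira, Keturah, Zane, and Harun each take £202,500.

Kenji: £2,260,000; Mateus: £810,000; Pablo: £810,000; Thandi: £270,000; Qadir: £270,000; Ronan: £270,000; Amira: £202,500; Keturah: £202,500; Zane: £202,500; Harun: £202,500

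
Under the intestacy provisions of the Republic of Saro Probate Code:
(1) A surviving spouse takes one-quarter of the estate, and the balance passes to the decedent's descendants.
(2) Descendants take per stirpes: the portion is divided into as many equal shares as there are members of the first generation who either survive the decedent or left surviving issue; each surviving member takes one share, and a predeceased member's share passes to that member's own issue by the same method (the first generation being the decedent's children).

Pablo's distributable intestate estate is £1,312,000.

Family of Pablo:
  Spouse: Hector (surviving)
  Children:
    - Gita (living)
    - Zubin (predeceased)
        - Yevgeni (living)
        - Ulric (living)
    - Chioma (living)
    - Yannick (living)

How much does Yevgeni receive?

Hector takes one-quarter of £1,312,000 = £328,000. The remaining £984,000 passes to the descendants.
The descendants' portion (£984,000) is divided into 4 shares of £246,000: Gita, Chioma, and Yannick each take £246,000; Zubin's £246,000 share passes to Zubin's issue.
Zubin's share (£246,000) is divided into 2 shares of £123,000: Yevgeni and Ulric each take £123,000.

Yevgeni receives £123,000.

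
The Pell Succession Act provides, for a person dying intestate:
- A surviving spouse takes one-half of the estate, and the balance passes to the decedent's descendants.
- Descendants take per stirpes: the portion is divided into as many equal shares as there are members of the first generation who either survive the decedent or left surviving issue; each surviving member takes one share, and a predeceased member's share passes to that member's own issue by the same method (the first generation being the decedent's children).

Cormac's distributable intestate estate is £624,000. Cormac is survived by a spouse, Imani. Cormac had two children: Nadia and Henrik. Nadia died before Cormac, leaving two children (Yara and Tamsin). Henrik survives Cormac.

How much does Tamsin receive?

Imani takes one-half of £624,000 = £312,000. The remaining £312,000 passes to the descendants.
The descendants' portion (£312,000) is divided into 2 shares of £156,000: Henrik takes £156,000; Nadia's £156,000 share passes to Nadia's issue.
Nadia's share (£156,000) is divided into 2 shares of £78,000: Yara and Tamsin each take £78,000.

Tamsin receives £78,000.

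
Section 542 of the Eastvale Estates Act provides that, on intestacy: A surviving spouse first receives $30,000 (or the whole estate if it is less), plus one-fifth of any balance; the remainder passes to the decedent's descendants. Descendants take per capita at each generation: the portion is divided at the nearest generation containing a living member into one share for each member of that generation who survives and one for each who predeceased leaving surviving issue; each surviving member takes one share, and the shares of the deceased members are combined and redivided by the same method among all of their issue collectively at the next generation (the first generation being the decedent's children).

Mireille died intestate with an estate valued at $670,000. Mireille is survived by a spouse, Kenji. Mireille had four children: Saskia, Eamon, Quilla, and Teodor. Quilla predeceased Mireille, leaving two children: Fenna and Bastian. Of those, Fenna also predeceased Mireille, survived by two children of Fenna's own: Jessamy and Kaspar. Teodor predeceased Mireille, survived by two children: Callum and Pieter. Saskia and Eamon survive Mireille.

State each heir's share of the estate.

Kenji first takes $30,000, leaving a balance of $640,000. Kenji then takes one-fifth of the balance ($128,000), for a total of $158,000. The remaining $512,000 passes to the descendants.
The descendants' portion ($512,000) is divided at the children's generation into 4 shares of $128,000. Saskia and Eamon each take $128,000. The 2 shares of the deceased (Quilla and Teodor) are combined into a pool of $256,000.
That pool ($256,000) is divided at the grandchildren's generation into 4 shares of $64,000. Bastian, Callum, and Pieter each take $64,000. The remaining share for the deceased Fenna ($64,000) is carried to the next generation.
That pool ($64,000) is divided at the great-grandchildren's generation equally among Jessamy and Kaspar: $32,000 each.

Kenji: $158,000; Saskia: $128,000; Eamon: $128,000; Jessamy: $32,000; Kaspar: $32,000; Bastian: $64,000; Callum: $64,000; Pieter: $64,000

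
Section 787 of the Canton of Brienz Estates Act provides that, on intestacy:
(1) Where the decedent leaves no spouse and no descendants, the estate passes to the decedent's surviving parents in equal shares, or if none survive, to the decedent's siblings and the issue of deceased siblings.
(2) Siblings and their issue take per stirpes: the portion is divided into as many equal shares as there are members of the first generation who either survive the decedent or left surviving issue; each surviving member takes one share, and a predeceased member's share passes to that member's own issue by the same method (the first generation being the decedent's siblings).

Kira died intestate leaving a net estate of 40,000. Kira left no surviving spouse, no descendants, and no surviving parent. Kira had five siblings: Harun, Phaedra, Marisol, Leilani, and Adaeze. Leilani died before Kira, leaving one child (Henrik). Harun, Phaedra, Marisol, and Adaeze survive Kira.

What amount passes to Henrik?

Henrik receives 8,000.

The entire 40,000 passes to the siblings and their issue.
That amount (40,000) is divided into 5 shares of 8,000: Harun, Phaedra, Marisol, and Adaeze each take 8,000; Leilani's 8,000 share passes to Leilani's issue.
Leilani's share (8,000) passes entirely to Henrik.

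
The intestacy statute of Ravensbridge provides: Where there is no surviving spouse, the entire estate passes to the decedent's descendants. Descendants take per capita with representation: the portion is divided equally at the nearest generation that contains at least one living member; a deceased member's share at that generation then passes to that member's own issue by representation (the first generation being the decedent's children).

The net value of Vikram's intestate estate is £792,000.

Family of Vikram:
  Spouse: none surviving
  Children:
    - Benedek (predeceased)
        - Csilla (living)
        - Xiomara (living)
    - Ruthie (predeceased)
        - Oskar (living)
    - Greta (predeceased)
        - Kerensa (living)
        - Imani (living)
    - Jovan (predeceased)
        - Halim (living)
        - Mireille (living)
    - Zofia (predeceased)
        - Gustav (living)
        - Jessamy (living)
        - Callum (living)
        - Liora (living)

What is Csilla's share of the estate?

The entire £792,000 passes to the descendants.
No child survives, so the initial division is made at the grandchildren's generation.
That amount (£792,000) is divided into 11 shares of £72,000: Csilla, Xiomara, Oskar, Kerensa, Imani, Halim, Mireille, Gustav, Jessamy, Callum, and Liora each take £72,000.

Csilla receives £72,000.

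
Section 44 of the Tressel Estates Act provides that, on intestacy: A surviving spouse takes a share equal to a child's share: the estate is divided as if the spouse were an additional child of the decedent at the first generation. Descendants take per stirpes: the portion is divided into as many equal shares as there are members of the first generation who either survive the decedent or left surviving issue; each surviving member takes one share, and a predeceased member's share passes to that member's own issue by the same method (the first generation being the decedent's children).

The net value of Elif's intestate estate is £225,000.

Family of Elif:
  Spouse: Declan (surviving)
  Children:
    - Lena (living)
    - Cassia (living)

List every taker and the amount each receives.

The spouse counts as an additional share at the children's level, so there are 3 primary shares of £75,000. Declan takes one such share (£75,000).
The children's combined portion (£150,000) is divided into 2 shares of £75,000: Lena and Cassia each take £75,000.

Declan: £75,000; Lena: £75,000; Cassia: £75,000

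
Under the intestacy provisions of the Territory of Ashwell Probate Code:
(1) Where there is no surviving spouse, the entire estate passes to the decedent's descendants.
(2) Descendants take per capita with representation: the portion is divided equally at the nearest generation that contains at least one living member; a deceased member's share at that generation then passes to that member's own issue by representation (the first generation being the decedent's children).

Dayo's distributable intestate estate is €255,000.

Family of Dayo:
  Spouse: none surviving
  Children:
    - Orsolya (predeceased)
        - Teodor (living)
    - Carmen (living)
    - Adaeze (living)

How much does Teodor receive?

The entire €255,000 passes to the descendants.
That amount (€255,000) is divided into 3 shares of €85,000: Carmen and Adaeze each take €85,000; Orsolya's €85,000 share passes to Orsolya's issue.
Orsolya's share (€85,000) passes entirely to Teodor.

Teodor receives €85,000.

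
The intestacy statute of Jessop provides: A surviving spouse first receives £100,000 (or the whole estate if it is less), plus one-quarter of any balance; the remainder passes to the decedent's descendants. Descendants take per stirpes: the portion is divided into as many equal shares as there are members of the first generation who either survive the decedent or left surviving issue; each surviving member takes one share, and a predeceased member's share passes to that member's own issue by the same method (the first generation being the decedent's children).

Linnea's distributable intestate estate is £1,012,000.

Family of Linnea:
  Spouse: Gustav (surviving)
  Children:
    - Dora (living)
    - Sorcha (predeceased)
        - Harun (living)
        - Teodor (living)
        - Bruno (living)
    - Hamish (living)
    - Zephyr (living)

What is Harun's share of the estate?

Harun receives £57,000.

Gustav first takes £100,000, leaving a balance of £912,000. Gustav then takes one-quarter of the balance (£228,000), for a total of £328,000. The remaining £684,000 passes to the descendants.
The descendants' portion (£684,000) is divided into 4 shares of £171,000: Dora, Hamish, and Zephyr each take £171,000; Sorcha's £171,000 share passes to Sorcha's issue.
Sorcha's share (£171,000) is divided into 3 shares of £57,000: Harun, Teodor, and Bruno each take £57,000.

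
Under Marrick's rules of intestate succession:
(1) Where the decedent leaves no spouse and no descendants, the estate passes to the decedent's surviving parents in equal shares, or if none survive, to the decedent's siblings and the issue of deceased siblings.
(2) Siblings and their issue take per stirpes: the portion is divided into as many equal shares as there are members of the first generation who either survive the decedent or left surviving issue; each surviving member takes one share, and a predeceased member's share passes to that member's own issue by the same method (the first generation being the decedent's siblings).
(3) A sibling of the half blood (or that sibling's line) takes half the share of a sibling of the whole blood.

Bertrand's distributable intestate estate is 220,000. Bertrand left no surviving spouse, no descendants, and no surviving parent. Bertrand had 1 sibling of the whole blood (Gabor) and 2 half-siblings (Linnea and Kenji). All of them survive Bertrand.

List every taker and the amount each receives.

Gabor: 110,000; Linnea: 55,000; Kenji: 55,000

The entire 220,000 passes to the siblings and their issue.
Counting each half-blood sibling's line as half a unit, there are 2 units in 220,000, so one unit is 110,000. Whole-blood lines (Gabor) take 110,000 each; half-blood lines (Linnea and Kenji) take 55,000 each.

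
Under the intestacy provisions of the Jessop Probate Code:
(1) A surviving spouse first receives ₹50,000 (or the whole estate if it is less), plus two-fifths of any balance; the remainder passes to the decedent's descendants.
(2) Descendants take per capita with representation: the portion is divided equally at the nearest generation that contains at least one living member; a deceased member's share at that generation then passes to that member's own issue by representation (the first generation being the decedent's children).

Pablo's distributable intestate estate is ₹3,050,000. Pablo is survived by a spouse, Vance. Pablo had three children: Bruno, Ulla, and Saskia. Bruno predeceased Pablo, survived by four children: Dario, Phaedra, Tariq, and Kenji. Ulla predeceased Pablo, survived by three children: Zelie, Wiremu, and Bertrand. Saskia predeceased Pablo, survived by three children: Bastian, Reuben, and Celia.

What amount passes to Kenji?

Kenji receives ₹180,000.

Vance first takes ₹50,000, leaving a balance of ₹3,000,000. Vance then takes two-fifths of the balance (₹1,200,000), for a total of ₹1,250,000. The remaining ₹1,800,000 passes to the descendants.
No child survives, so the initial division is made at the grandchildren's generation.
The descendants' portion (₹1,800,000) is divided into 10 shares of ₹180,000: Dario, Phaedra, Tariq, Kenji, Zelie, Wiremu, Bertrand, Bastian, Reuben, and Celia each take ₹180,000.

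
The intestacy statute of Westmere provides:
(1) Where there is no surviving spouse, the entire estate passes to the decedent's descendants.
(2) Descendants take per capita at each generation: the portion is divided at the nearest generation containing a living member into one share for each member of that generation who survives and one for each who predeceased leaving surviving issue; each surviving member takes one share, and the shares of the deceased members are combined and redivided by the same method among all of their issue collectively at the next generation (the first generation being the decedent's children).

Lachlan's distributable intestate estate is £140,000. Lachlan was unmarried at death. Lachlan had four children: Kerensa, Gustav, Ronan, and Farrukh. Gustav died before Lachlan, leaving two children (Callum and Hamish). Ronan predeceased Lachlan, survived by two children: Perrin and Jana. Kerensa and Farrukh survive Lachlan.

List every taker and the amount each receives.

The entire £140,000 passes to the descendants.
That amount (£140,000) is divided at the children's generation into 4 shares of £35,000. Kerensa and Farrukh each take £35,000. The 2 shares of the deceased (Gustav and Ronan) are combined into a pool of £70,000.
That pool (£70,000) is divided at the grandchildren's generation equally among Callum, Hamish, Perrin, and Jana: £17,500 each.

Kerensa: £35,000; Callum: £17,500; Hamish: £17,500; Perrin: £17,500; Jana: £17,500; Farrukh: £35,000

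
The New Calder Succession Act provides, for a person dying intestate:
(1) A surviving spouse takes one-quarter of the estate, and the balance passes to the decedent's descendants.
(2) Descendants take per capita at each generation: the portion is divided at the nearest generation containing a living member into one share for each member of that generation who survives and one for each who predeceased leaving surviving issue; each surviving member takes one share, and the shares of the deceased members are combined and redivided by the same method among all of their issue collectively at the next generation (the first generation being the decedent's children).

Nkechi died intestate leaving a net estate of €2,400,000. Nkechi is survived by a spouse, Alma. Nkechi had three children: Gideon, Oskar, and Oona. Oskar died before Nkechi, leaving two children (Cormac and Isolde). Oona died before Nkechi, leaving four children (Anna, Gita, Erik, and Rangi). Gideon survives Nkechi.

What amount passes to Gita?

Gita receives €200,000.

Alma takes one-quarter of €2,400,000 = €600,000. The remaining €1,800,000 passes to the descendants.
The descendants' portion (€1,800,000) is divided at the children's generation into 3 shares of €600,000. Gideon takes €600,000. The 2 shares of the deceased (Oskar and Oona) are combined into a pool of €1,200,000.
That pool (€1,200,000) is divided at the grandchildren's generation equally among Cormac, Isolde, Anna, Gita, Erik, and Rangi: €200,000 each.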